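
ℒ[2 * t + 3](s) 3/s + 2/s^2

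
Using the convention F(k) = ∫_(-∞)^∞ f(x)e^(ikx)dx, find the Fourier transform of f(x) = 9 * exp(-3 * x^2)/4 3 * sqrt(3) * sqrt(pi) * exp(-k^2/12)/4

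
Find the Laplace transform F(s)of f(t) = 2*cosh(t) 2*s/(s^2 - 1)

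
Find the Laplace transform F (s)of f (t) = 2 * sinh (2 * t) 4/ (s^2-4)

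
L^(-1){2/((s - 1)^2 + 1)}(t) 2*exp(t)*sin(t)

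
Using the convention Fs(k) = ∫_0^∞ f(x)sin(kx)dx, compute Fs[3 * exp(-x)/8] 3 * k/(8 * (k^2+1))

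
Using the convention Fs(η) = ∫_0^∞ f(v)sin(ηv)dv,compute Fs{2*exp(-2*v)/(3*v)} 2*atan(η/2)/3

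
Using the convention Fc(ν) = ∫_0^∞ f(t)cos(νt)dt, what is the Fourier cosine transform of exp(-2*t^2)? sqrt(2)*sqrt(pi)*exp(-ν^2/8)/4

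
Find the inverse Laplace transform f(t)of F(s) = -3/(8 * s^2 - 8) -3 * sinh(t)/8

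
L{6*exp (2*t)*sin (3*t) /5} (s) 18/ (5*( (s - 2) ^2 + 9) ) 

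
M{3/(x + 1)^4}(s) gamma(s)*gamma(4 - s)/2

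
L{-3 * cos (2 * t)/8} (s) -3 * s/ (8 * s^2 + 32)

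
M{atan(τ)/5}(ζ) -pi * sec(pi * ζ/2)/(10 * ζ)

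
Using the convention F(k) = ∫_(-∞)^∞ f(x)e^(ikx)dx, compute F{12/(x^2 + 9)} 4*pi*exp(-3*Abs(k))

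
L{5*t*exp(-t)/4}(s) 5/(4*(s + 1)^2)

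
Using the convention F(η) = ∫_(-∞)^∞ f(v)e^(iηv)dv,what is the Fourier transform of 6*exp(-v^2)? 6*sqrt(pi)*exp(-η^2/4)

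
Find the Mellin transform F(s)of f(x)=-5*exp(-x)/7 -5*gamma(s)/7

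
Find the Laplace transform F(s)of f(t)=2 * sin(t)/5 2/(5 * (s^2 + 1))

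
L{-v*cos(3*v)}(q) (9 - q^2)/(q^2+9)^2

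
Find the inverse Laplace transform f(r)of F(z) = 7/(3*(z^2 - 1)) 7*sinh(r)/3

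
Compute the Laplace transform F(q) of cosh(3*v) q/(q^2 - 9) 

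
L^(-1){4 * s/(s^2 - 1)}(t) 4 * cosh(t)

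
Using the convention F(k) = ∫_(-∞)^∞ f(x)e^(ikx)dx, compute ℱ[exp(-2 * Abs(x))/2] 2/(k^2 + 4)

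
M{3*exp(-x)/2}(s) 3*gamma(s)/2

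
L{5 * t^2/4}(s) 5/(2 * s^3)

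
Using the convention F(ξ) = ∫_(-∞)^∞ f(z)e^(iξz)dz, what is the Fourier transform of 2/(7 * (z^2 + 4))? pi * exp(-2 * Abs(ξ))/7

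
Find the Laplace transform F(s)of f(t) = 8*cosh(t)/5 8*s/(5*(s^2 - 1))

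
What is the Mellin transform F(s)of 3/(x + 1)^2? -3 * pi * (s - 1)/sin(pi * s)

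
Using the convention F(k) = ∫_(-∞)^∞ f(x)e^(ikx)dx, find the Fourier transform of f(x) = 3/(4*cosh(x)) 3*pi/(4*cosh(pi*k/2))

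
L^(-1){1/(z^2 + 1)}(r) sin(r)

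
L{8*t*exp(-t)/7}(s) 8/(7*(s + 1)^2)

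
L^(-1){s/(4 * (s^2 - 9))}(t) cosh(3 * t)/4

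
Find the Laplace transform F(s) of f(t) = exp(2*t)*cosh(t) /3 (s - 2) /(3*((s - 2) ^2 - 1) ) 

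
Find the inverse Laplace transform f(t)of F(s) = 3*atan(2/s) 3*sin(2*t)/t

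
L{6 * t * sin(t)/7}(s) 12 * s/(7 * (s^2 + 1)^2)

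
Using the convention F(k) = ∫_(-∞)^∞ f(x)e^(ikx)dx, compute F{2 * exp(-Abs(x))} 4/(k^2 + 1)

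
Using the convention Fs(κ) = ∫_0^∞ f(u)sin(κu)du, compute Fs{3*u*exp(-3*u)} 18*κ/(κ^2 + 9)^2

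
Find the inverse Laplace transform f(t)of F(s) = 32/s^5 4*t^4/3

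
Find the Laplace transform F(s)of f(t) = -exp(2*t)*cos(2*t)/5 (2 - s)/(5*((s - 2)^2 + 4))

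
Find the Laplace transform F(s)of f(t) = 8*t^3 48/s^4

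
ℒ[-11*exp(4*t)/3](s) -11/(3*s - 12)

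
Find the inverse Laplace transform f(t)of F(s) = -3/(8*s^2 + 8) -3*sin(t)/8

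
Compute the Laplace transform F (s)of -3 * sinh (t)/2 -3/ (2 * s^2 - 2)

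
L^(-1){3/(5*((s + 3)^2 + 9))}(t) exp(-3*t)*sin(3*t)/5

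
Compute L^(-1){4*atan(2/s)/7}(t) 4*sin(2*t)/(7*t)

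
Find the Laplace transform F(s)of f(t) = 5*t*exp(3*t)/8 5/(8*(s - 3)^2)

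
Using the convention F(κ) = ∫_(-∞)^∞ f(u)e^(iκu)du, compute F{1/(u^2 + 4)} pi * exp(-2 * Abs(κ))/2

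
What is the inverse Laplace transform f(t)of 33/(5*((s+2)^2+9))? 11*exp(-2*t)*sin(3*t)/5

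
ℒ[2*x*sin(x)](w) 4*w/(w^2 + 1)^2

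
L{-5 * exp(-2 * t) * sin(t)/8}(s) -5/(8 * (s + 2)^2 + 8)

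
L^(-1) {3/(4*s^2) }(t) 3*t/4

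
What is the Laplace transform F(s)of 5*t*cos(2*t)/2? 5*(s^2 - 4)/(2*(s^2 + 4)^2)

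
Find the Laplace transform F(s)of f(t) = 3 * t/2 3/(2 * s^2)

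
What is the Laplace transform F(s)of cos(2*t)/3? s/(3*(s^2 + 4))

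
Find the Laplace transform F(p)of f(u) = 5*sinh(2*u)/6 5/(3*(p^2 - 4))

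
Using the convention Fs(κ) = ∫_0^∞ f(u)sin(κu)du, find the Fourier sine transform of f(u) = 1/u pi/2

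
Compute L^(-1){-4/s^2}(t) -4*t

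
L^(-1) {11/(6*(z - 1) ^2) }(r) 11*r*exp(r) /6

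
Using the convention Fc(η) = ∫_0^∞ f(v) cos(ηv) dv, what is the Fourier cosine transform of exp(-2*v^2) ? sqrt(2)*sqrt(pi)*exp(-η^2/8) /4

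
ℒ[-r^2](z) -2/z^3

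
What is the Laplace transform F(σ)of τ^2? 2/σ^3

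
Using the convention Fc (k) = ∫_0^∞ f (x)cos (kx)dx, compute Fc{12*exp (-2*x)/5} 24/ (5*(k^2 + 4))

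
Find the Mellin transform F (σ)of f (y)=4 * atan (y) -2 * pi * sec (pi * σ/2)/σ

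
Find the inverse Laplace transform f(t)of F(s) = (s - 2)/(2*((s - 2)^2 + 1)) exp(2*t)*cos(t)/2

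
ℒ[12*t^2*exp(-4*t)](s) 24/(s+4)^3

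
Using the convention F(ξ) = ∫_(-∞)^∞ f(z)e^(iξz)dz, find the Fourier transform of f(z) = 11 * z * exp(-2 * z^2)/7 11 * sqrt(2) * I * sqrt(pi) * ξ * exp(-ξ^2/8)/56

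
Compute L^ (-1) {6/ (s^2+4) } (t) 3*sin (2*t) 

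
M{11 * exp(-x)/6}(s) 11 * gamma(s)/6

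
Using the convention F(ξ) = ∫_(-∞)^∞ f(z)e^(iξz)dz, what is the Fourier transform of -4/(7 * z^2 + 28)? -2 * pi * exp(-2 * Abs(ξ))/7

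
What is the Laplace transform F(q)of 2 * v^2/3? 4/(3 * q^3)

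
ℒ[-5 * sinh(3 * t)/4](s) -15/(4 * s^2 - 36)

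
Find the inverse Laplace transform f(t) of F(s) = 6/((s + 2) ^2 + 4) 3*exp(-2*t)*sin(2*t) 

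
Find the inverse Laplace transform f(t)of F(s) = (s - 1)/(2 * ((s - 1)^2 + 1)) exp(t) * cos(t)/2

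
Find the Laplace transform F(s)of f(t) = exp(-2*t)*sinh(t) 1/((s + 2)^2 - 1)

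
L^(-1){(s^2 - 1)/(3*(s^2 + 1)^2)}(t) t*cos(t)/3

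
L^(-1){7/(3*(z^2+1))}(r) 7*sin(r)/3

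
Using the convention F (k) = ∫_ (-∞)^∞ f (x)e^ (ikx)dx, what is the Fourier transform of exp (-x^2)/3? sqrt (pi) * exp (-k^2/4)/3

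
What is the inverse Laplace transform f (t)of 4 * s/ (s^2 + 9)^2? 2 * t * sin (3 * t)/3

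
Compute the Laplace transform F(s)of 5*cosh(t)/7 5*s/(7*(s^2-1))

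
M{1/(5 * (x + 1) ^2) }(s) (-pi * s + pi) /(5 * sin(pi * s) ) 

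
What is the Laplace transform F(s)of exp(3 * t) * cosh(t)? (s - 3)/((s - 3)^2 - 1)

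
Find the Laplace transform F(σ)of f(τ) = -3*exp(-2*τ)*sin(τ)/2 -3/(2*(σ + 2)^2 + 2)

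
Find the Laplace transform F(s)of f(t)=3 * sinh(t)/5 3/(5 * (s^2-1))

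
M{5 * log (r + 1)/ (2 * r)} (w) -5 * pi * csc (pi * w)/ (2 * w - 2)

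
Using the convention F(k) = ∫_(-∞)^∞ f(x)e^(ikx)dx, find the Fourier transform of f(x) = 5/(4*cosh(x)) 5*pi/(4*cosh(pi*k/2))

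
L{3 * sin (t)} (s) 3/ (s^2 + 1)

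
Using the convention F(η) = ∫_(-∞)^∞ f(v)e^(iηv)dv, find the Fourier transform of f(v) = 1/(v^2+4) pi*exp(-2*Abs(η))/2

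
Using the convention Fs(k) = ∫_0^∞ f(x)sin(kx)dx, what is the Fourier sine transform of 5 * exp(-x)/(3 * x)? 5 * atan(k)/3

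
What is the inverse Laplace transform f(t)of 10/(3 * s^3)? 5 * t^2/3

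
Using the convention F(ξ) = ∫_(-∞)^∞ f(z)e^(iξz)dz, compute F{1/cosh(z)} pi/cosh(pi * ξ/2)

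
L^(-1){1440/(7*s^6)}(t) 12*t^5/7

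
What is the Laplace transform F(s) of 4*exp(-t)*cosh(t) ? 4*(s + 1) /(s*(s + 2) ) 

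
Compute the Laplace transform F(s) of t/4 1/(4 * s^2) 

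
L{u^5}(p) 120/p^6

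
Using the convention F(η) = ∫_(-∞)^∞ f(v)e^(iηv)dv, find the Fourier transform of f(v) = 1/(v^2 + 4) pi*exp(-2*Abs(η))/2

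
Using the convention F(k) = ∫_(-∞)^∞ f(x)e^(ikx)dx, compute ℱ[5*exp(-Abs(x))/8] 5/(4*(k^2 + 1))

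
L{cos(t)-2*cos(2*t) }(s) s/(s^2 + 1)-2*s/(s^2 + 4) 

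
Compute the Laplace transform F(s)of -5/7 -5/(7 * s)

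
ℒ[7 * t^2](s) 14/s^3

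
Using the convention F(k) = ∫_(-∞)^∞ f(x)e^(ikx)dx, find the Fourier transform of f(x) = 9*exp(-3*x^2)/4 3*sqrt(3)*sqrt(pi)*exp(-k^2/12)/4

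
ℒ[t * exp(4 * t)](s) (s - 4)^(-2)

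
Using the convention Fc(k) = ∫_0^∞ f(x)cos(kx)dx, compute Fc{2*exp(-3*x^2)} sqrt(3)*sqrt(pi)*exp(-k^2/12)/3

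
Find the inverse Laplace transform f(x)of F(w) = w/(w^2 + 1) cos(x)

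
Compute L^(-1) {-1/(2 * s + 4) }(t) -exp(-2 * t) /2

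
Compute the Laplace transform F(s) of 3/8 3/(8*s) 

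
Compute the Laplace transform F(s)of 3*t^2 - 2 6/s^3 - 2/s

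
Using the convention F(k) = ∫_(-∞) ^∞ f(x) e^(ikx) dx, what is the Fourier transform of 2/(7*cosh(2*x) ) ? pi/(7*cosh(pi*k/4) ) 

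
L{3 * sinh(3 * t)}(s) 9/(s^2 - 9)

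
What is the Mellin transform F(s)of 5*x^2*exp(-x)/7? 5*gamma(s + 2)/7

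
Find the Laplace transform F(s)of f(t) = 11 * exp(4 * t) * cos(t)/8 11 * (s - 4)/(8 * ((s - 4)^2 + 1))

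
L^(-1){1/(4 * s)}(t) 1/4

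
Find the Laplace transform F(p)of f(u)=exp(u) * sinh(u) 1/(p * (p - 2))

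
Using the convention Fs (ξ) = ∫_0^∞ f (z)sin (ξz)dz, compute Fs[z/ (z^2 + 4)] pi*exp (-2*ξ)/2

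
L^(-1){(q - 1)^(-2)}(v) v*exp(v)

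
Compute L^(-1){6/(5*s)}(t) 6/5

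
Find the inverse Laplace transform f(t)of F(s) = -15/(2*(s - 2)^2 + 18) -5*exp(2*t)*sin(3*t)/2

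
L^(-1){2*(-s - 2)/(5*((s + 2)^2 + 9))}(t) -2*exp(-2*t)*cos(3*t)/5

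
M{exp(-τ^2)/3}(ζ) gamma(ζ/2)/6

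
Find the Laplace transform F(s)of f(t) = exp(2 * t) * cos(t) (s - 2)/((s - 2)^2+1)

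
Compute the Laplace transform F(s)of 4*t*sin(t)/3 8*s/(3*(s^2 + 1)^2)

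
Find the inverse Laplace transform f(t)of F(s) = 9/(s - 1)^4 3*t^3*exp(t)/2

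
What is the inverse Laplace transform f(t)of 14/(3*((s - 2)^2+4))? 7*exp(2*t)*sin(2*t)/3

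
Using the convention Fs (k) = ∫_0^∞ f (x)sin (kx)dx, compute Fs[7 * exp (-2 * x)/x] 7 * atan (k/2)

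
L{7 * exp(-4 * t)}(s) 7/(s + 4)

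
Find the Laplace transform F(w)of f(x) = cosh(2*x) w/(w^2 - 4)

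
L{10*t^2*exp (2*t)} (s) 20/ (s - 2)^3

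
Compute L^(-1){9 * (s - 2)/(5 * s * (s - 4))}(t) 9 * exp(2 * t) * cosh(2 * t)/5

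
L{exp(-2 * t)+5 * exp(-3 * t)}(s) 1/(s+2)+5/(s+3)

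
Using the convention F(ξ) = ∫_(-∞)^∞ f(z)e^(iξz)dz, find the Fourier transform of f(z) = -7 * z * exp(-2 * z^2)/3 -7 * sqrt(2) * I * sqrt(pi) * ξ * exp(-ξ^2/8)/24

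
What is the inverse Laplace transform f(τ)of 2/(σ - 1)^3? τ^2*exp(τ)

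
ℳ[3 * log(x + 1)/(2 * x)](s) -3 * pi * csc(pi * s)/(2 * s - 2)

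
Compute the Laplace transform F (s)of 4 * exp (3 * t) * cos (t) 4 * (s - 3)/ ( (s - 3)^2 + 1)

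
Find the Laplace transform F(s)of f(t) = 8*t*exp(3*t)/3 8/(3*(s - 3)^2)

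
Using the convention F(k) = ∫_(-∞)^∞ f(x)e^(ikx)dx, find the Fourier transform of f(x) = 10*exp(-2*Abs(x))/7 40/(7*(k^2 + 4))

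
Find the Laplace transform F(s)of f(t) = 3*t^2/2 3/s^3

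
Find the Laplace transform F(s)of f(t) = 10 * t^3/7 60/(7 * s^4)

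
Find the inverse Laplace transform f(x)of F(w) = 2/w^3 x^2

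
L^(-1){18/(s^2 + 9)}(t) 6*sin(3*t)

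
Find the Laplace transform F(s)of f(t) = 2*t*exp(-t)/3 2/(3*(s + 1)^2)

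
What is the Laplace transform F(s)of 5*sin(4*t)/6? 10/(3*(s^2 + 16))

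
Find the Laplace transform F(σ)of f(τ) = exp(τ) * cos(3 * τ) (σ - 1)/((σ - 1)^2 + 9)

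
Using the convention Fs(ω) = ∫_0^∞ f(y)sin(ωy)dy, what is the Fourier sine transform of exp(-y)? ω/(ω^2 + 1)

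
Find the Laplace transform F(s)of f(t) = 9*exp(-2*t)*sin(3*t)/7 27/(7*((s + 2)^2 + 9))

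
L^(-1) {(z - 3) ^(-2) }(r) r*exp(3*r) 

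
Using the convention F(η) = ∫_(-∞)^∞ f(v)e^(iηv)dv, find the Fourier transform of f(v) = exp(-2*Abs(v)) 4/(η^2 + 4)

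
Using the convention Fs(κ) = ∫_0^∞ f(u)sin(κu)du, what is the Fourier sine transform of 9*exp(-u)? 9*κ/(κ^2 + 1)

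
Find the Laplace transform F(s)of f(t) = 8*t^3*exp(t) 48/(s - 1)^4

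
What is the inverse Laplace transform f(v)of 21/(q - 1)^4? 7*v^3*exp(v)/2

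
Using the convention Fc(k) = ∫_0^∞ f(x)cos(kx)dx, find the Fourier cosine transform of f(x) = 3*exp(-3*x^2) sqrt(3)*sqrt(pi)*exp(-k^2/12)/2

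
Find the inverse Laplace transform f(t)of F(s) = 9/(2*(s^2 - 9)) 3*sinh(3*t)/2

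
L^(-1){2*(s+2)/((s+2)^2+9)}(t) 2*exp(-2*t)*cos(3*t)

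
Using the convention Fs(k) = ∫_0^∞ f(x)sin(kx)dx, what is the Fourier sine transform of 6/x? 3*pi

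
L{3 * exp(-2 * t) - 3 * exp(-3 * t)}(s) 3/(s + 2) - 3/(s + 3)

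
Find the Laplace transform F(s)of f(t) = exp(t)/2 1/(2*(s - 1))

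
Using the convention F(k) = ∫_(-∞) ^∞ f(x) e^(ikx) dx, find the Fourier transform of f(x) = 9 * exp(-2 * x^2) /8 9 * sqrt(2) * sqrt(pi) * exp(-k^2/8) /16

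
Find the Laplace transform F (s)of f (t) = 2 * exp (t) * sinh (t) 2/ (s * (s - 2))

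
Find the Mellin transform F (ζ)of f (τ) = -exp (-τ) -gamma (ζ)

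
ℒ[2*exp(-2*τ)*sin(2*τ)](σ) 4/((σ + 2)^2 + 4)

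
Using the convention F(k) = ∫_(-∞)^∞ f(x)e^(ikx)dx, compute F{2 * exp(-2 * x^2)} sqrt(2) * sqrt(pi) * exp(-k^2/8)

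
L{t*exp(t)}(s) (s - 1)^(-2)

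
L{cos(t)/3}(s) s/(3*(s^2+1))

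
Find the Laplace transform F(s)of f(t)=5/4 5/(4*s)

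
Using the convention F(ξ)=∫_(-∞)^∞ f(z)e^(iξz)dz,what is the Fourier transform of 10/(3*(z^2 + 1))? 10*pi*exp(-Abs(ξ))/3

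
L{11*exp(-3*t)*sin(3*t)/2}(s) 33/(2*((s + 3)^2 + 9))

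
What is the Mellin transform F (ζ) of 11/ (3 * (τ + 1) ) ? 11 * pi * csc (pi * ζ) /3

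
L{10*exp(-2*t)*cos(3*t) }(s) 10*(s + 2) /((s + 2) ^2 + 9) 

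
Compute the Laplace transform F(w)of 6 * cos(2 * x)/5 6 * w/(5 * (w^2 + 4))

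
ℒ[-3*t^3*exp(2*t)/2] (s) -9/(s - 2)^4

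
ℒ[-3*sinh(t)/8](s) -3/(8*s^2-8)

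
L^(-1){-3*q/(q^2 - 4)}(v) -3*cosh(2*v)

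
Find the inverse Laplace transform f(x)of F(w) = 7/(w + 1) 7*exp(-x)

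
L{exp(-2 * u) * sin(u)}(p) 1/((p+2)^2+1)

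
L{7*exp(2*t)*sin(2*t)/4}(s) 7/(2*((s - 2)^2 + 4))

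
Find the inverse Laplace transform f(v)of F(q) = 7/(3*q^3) 7*v^2/6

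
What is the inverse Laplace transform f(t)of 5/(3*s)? 5/3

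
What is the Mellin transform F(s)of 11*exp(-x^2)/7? 11*gamma(s/2)/14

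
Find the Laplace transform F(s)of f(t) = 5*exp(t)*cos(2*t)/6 5*(s - 1)/(6*((s - 1)^2+4))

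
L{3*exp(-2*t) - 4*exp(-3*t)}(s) 3/(s + 2) - 4/(s + 3)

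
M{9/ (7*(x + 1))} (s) 9*pi*csc (pi*s)/7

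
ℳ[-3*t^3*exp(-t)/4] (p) -3*gamma(p + 3)/4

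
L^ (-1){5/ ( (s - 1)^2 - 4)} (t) 5 * exp (t) * sinh (2 * t)/2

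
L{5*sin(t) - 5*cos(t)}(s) 5/(s^2 + 1) - 5*s/(s^2 + 1)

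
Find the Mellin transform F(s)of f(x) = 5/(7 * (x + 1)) 5 * pi * csc(pi * s)/7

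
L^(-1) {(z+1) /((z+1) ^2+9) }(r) exp(-r) * cos(3 * r) 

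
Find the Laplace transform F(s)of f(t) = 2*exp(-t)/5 2/(5*(s + 1))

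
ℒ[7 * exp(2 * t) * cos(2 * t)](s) 7 * (s - 2)/((s - 2)^2+4)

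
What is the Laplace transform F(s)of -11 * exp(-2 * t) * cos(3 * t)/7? 11 * (-s - 2)/(7 * ((s+2)^2+9))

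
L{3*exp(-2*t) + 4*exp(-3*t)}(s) 3/(s + 2) + 4/(s + 3)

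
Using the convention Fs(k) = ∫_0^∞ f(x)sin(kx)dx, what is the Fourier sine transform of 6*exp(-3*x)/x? 6*atan(k/3)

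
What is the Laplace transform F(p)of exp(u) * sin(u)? 1/((p - 1)^2 + 1)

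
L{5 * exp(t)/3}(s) 5/(3 * (s - 1))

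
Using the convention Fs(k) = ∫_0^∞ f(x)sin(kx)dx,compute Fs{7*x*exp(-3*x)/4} 21*k/(2*(k^2 + 9)^2)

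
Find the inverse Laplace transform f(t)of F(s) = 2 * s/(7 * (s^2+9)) 2 * cos(3 * t)/7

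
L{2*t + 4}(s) 2/s^2 + 4/s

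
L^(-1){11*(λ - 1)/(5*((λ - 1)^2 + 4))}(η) 11*exp(η)*cos(2*η)/5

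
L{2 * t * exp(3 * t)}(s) 2/(s - 3)^2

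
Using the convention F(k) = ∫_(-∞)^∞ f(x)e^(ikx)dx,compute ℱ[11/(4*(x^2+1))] 11*pi*exp(-Abs(k))/4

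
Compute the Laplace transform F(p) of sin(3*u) 3/(p^2 + 9) 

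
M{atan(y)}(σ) -pi*sec(pi*σ/2)/(2*σ)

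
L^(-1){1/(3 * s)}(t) 1/3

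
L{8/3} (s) 8/ (3*s)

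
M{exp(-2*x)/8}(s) gamma(s)/(8*2^s)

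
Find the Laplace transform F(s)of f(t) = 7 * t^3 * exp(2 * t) 42/(s - 2)^4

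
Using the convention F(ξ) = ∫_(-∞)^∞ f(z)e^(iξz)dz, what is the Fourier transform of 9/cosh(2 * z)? 9 * pi/(2 * cosh(pi * ξ/4))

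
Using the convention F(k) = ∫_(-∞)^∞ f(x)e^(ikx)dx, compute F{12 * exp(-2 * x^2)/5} 6 * sqrt(2) * sqrt(pi) * exp(-k^2/8)/5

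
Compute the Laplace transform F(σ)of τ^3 6/σ^4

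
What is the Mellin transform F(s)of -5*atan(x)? 5*pi*sec(pi*s/2)/(2*s)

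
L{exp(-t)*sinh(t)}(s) 1/(s*(s + 2))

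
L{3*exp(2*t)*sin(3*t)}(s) 9/((s - 2)^2 + 9)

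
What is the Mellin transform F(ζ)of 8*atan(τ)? -4*pi*sec(pi*ζ/2)/ζ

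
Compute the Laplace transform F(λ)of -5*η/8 -5/(8*λ^2)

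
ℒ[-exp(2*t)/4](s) -1/(4*s - 8)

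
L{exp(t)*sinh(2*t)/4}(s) 1/(2*((s - 1)^2 - 4))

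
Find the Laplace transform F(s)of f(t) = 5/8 5/(8*s)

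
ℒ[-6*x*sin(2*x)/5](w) -24*w/(5*(w^2 + 4)^2)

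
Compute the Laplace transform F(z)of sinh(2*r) 2/(z^2 - 4)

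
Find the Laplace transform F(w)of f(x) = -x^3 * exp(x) -6/(w - 1)^4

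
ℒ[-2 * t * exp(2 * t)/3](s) -2/(3 * (s - 2)^2)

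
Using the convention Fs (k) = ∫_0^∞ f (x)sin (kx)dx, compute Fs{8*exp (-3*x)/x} 8*atan (k/3)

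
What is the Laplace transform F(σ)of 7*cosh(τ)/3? 7*σ/(3*(σ^2-1))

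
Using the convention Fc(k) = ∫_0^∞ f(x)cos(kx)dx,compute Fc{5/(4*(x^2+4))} 5*pi*exp(-2*k)/16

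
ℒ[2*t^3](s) 12/s^4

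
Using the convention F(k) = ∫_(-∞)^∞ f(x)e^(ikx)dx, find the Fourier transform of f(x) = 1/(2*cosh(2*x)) pi/(4*cosh(pi*k/4))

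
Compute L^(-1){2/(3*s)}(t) 2/3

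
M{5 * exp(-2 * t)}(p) 5 * gamma(p)/2^p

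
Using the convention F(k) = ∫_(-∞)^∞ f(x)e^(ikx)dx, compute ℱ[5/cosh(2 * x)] 5 * pi/(2 * cosh(pi * k/4))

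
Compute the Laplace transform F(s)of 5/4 5/(4*s)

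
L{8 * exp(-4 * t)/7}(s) 8/(7 * (s + 4))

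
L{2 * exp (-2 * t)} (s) 2/ (s+2)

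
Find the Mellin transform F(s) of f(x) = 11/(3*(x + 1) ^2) -11*pi*(s - 1) /(3*sin(pi*s) ) 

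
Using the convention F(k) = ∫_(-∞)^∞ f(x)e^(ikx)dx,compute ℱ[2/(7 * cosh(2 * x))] pi/(7 * cosh(pi * k/4))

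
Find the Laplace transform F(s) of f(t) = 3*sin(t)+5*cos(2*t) 3/(s^2+1)+5*s/(s^2+4) 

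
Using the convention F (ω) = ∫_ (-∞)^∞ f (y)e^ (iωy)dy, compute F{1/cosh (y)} pi/cosh (pi * ω/2)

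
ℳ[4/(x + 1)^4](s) 2*gamma(s)*gamma(4 - s)/3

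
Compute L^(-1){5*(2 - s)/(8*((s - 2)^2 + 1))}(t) -5*exp(2*t)*cos(t)/8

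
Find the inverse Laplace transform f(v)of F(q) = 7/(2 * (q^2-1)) 7 * sinh(v)/2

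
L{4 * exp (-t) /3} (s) 4/ (3 * (s + 1) ) 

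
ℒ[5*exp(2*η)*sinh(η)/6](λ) 5/(6*((λ - 2)^2 - 1))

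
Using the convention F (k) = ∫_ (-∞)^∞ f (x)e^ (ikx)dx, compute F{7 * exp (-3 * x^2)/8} 7 * sqrt (3) * sqrt (pi) * exp (-k^2/12)/24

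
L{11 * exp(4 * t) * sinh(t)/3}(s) 11/(3 * ((s - 4)^2-1))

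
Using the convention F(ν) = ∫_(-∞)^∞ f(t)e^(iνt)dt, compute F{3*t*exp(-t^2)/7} 3*I*sqrt(pi)*ν*exp(-ν^2/4)/14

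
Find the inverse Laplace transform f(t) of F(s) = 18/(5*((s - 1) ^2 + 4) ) 9*exp(t)*sin(2*t) /5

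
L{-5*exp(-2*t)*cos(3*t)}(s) 5*(-s - 2)/((s + 2)^2 + 9)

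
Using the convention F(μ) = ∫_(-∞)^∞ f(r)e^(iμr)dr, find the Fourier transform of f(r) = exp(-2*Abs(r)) 4/(μ^2 + 4)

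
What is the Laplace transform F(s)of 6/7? 6/(7 * s)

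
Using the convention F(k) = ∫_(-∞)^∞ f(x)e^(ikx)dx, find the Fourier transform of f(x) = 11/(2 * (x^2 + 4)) 11 * pi * exp(-2 * Abs(k))/4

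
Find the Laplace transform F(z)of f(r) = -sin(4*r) -4/(z^2 + 16)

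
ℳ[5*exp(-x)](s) 5*gamma(s)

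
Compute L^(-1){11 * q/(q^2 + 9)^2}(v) 11 * v * sin(3 * v)/6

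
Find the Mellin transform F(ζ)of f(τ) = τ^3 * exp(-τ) gamma(ζ + 3)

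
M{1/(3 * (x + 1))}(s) pi * csc(pi * s)/3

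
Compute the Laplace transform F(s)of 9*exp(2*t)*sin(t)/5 9/(5*((s - 2)^2 + 1))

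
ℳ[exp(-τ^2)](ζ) gamma(ζ/2)/2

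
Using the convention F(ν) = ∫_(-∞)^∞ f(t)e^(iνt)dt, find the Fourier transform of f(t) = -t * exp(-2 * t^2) -sqrt(2) * I * sqrt(pi) * ν * exp(-ν^2/8)/8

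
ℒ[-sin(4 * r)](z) -4/(z^2+16)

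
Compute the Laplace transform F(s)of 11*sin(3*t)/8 33/(8*(s^2 + 9))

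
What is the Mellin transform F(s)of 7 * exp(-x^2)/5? 7 * gamma(s/2)/10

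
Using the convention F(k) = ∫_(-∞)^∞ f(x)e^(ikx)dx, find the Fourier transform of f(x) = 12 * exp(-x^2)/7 12 * sqrt(pi) * exp(-k^2/4)/7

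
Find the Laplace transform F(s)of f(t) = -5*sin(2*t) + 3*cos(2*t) 3*s/(s^2 + 4) - 10/(s^2 + 4)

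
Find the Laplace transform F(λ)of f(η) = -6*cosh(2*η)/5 -6*λ/(5*λ^2 - 20)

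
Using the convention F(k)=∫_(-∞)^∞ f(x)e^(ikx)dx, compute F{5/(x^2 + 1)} 5 * pi * exp(-Abs(k))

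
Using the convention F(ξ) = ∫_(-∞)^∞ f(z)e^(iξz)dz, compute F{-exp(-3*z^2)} -sqrt(3)*sqrt(pi)*exp(-ξ^2/12)/3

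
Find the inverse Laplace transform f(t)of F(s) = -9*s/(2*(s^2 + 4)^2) -9*t*sin(2*t)/8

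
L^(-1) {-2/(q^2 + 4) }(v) -sin(2 * v) 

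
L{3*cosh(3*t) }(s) 3*s/(s^2 - 9) 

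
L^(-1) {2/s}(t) 2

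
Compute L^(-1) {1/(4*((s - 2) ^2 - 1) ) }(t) exp(2*t)*sinh(t) /4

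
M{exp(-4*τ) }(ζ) gamma(ζ) /4^ζ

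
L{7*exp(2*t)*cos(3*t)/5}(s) 7*(s - 2)/(5*((s - 2)^2 + 9))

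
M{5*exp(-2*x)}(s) 5*gamma(s)/2^s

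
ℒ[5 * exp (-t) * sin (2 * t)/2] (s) 5/ ( (s+1)^2+4)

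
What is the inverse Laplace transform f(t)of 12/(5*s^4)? 2*t^3/5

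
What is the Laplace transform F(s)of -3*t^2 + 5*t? 5/s^2 - 6/s^3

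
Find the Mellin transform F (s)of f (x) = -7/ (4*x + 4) -7*pi*csc (pi*s)/4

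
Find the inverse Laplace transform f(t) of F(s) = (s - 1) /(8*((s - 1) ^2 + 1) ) exp(t)*cos(t) /8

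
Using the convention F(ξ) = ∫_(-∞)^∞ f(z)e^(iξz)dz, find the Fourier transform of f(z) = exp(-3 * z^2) sqrt(3) * sqrt(pi) * exp(-ξ^2/12)/3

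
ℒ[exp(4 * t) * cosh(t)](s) (s - 4)/((s - 4)^2 - 1)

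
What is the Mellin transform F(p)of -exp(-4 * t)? -gamma(p)/4^p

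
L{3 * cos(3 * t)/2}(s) 3 * s/(2 * (s^2+9))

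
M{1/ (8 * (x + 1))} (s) pi * csc (pi * s)/8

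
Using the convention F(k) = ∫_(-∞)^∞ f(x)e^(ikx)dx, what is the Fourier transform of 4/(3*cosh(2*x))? 2*pi/(3*cosh(pi*k/4))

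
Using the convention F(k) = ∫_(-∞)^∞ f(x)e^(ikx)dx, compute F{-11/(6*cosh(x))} -11*pi/(6*cosh(pi*k/2))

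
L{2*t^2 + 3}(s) 3/s + 4/s^3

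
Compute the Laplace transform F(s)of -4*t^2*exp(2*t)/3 -8/(3*(s - 2)^3)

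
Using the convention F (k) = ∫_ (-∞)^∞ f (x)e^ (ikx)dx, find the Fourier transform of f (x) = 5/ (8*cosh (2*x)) 5*pi/ (16*cosh (pi*k/4))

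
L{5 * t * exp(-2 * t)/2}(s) 5/(2 * (s + 2)^2)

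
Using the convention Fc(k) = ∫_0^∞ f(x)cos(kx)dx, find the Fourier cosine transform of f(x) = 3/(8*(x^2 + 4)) 3*pi*exp(-2*k)/32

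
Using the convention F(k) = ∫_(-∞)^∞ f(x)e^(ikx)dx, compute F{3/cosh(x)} 3*pi/cosh(pi*k/2)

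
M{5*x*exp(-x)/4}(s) 5*gamma(s + 1)/4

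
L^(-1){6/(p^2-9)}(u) 2*sinh(3*u)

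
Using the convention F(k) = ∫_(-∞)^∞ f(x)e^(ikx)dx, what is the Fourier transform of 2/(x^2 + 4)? pi*exp(-2*Abs(k))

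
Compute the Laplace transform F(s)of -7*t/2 -7/(2*s^2)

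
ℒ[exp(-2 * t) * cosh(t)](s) (s+2)/((s+2)^2 - 1)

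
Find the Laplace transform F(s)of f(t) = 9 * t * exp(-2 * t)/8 9/(8 * (s+2)^2)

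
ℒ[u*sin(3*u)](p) 6*p/(p^2 + 9) ^2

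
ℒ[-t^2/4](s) -1/(2*s^3)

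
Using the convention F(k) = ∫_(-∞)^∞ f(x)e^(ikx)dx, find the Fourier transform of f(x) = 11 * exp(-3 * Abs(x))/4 33/(2 * (k^2 + 9))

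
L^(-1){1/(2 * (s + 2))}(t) exp(-2 * t)/2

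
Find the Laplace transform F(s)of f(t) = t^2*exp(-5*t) 2/(s + 5)^3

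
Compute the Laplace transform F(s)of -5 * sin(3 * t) -15/(s^2 + 9)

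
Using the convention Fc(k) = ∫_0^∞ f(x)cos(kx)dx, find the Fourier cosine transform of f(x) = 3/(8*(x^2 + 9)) pi*exp(-3*k)/16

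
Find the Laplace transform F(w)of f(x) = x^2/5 2/(5 * w^3)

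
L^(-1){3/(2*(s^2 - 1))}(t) 3*sinh(t)/2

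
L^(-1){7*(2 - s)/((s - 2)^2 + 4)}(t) -7*exp(2*t)*cos(2*t)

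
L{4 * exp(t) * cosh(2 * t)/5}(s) 4 * (s - 1)/(5 * ((s - 1)^2 - 4))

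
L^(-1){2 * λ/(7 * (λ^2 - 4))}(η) 2 * cosh(2 * η)/7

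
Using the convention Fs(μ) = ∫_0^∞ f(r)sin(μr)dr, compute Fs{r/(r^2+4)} pi*exp(-2*μ)/2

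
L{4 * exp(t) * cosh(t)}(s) 4 * (s - 1)/(s * (s - 2))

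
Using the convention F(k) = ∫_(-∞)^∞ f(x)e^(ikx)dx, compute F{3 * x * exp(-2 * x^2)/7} 3 * sqrt(2) * I * sqrt(pi) * k * exp(-k^2/8)/56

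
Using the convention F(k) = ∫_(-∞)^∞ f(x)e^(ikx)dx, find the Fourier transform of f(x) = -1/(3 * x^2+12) -pi * exp(-2 * Abs(k))/6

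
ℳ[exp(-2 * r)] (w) gamma(w)/2^w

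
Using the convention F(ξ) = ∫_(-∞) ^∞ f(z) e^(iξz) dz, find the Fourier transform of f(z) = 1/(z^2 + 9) pi*exp(-3*Abs(ξ) ) /3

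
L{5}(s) 5/s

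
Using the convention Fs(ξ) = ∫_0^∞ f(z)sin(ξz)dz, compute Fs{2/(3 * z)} pi/3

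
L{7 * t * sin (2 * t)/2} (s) 14 * s/ (s^2+4)^2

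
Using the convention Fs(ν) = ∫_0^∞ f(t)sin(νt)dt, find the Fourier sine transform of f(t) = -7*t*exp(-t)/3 -14*ν/(3*(ν^2 + 1)^2)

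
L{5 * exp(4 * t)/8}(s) 5/(8 * (s - 4))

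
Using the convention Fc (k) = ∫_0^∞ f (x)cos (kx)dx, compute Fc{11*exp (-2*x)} 22/ (k^2 + 4)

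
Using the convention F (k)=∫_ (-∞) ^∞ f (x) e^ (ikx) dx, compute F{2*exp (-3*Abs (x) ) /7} 12/ (7*(k^2 + 9) ) 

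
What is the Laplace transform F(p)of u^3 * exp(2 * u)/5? 6/(5 * (p - 2)^4)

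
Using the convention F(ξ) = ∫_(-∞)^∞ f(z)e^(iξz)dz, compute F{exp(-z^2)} sqrt(pi)*exp(-ξ^2/4)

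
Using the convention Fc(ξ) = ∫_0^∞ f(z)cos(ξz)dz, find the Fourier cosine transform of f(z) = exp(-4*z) 4/(ξ^2 + 16)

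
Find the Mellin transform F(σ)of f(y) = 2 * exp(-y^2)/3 gamma(σ/2)/3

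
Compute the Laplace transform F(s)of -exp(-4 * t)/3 -1/(3 * s+12)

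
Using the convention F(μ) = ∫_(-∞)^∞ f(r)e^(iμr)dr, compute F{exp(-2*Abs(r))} 4/(μ^2+4)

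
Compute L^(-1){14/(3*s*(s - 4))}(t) 7*exp(2*t)*sinh(2*t)/3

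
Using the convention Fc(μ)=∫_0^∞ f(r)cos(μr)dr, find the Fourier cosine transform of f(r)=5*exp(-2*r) 10/(μ^2 + 4)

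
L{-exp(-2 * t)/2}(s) -1/(2 * s + 4)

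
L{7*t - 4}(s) 7/s^2 - 4/s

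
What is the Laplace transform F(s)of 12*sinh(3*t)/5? 36/(5*(s^2 - 9))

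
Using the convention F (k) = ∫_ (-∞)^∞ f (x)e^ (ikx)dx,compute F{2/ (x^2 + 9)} 2*pi*exp (-3*Abs (k))/3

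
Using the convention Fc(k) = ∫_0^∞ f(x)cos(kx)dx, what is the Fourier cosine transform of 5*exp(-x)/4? 5/(4*(k^2 + 1))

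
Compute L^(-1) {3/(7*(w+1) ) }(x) 3*exp(-x) /7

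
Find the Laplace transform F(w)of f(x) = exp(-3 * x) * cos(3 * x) (w + 3)/((w + 3)^2 + 9)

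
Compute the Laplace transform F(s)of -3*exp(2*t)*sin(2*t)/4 -3/(2*(s - 2)^2 + 8)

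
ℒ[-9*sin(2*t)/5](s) -18/(5*s^2 + 20)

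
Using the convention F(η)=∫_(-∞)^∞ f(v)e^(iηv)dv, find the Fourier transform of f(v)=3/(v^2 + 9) pi*exp(-3*Abs(η))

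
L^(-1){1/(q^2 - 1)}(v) sinh(v)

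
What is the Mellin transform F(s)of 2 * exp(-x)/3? 2 * gamma(s)/3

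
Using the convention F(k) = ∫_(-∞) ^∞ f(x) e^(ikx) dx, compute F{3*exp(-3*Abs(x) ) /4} 9/(2*(k^2 + 9) ) 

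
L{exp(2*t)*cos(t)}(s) (s - 2)/((s - 2)^2+1)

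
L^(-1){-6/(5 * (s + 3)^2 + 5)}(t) -6 * exp(-3 * t) * sin(t)/5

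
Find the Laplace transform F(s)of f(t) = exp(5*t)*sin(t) 1/((s - 5)^2+1)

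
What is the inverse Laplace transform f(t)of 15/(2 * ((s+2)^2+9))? 5 * exp(-2 * t) * sin(3 * t)/2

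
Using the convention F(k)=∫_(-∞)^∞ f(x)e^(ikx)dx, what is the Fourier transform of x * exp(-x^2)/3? I * sqrt(pi) * k * exp(-k^2/4)/6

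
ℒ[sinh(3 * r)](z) 3/(z^2 - 9)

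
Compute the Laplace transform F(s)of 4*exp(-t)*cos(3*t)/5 4*(s + 1)/(5*((s + 1)^2 + 9))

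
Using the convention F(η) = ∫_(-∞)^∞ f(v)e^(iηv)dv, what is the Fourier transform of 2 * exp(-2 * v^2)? sqrt(2) * sqrt(pi) * exp(-η^2/8)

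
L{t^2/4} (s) 1/ (2*s^3)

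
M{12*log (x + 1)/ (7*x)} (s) -12*pi*csc (pi*s)/ (7*s - 7)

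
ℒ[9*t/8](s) 9/(8*s^2)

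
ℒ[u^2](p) 2/p^3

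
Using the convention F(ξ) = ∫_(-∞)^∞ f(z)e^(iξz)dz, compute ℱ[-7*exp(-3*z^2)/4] -7*sqrt(3)*sqrt(pi)*exp(-ξ^2/12)/12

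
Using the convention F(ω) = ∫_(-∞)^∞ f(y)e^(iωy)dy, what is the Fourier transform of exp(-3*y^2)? sqrt(3)*sqrt(pi)*exp(-ω^2/12)/3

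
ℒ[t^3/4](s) 3/(2*s^4)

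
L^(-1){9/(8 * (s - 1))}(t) 9 * exp(t)/8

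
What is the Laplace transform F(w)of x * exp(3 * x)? (w - 3)^(-2)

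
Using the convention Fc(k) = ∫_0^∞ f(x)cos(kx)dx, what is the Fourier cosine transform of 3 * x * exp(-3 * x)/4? 3 * (9 - k^2)/(4 * (k^2 + 9)^2)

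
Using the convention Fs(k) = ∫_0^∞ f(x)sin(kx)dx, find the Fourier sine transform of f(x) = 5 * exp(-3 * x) 5 * k/(k^2 + 9)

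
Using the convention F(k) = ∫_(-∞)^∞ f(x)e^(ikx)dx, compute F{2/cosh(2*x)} pi/cosh(pi*k/4)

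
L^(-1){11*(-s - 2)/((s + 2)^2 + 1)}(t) -11*exp(-2*t)*cos(t)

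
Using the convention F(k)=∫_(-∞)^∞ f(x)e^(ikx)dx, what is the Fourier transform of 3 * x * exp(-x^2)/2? 3 * I * sqrt(pi) * k * exp(-k^2/4)/4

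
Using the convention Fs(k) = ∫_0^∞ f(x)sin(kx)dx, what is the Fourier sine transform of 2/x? pi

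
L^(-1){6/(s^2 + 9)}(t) 2 * sin(3 * t)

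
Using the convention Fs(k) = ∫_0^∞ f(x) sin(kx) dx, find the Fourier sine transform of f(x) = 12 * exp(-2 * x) 12 * k/(k^2+4) 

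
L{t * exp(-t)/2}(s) 1/(2 * (s + 1)^2)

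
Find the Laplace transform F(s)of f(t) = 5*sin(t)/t 5*atan(1/s)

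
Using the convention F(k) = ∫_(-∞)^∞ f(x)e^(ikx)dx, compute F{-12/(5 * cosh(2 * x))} -6 * pi/(5 * cosh(pi * k/4))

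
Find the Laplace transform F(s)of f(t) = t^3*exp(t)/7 6/(7*(s - 1)^4)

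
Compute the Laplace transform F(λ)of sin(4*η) 4/(λ^2 + 16)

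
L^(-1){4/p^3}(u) 2 * u^2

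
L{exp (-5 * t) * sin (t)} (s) 1/ ( (s+5)^2+1)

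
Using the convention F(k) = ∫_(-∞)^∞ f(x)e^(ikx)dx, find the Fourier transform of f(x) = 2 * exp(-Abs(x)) 4/(k^2+1)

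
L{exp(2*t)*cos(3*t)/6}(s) (s - 2)/(6*((s - 2)^2+9))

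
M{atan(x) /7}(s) -pi*sec(pi*s/2) /(14*s) 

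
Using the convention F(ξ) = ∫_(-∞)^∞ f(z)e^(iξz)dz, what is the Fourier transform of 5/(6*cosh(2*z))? 5*pi/(12*cosh(pi*ξ/4))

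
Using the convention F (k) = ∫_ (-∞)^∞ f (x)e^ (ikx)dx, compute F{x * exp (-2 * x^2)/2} sqrt (2) * I * sqrt (pi) * k * exp (-k^2/8)/16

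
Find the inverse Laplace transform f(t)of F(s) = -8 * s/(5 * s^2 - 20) -8 * cosh(2 * t)/5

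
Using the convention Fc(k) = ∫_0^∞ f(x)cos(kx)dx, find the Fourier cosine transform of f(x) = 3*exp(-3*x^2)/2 sqrt(3)*sqrt(pi)*exp(-k^2/12)/4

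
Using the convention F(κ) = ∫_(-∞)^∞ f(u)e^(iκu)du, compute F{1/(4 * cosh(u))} pi/(4 * cosh(pi * κ/2))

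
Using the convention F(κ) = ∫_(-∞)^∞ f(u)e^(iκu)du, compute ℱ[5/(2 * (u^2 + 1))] 5 * pi * exp(-Abs(κ))/2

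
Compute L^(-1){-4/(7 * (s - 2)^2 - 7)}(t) -4 * exp(2 * t) * sinh(t)/7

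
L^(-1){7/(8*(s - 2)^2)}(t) 7*t*exp(2*t)/8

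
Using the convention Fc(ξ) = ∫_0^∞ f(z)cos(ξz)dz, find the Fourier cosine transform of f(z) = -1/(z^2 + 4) -pi*exp(-2*ξ)/4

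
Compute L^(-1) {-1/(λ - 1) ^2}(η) -η * exp(η) 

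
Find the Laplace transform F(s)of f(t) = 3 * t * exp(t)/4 3/(4 * (s - 1)^2)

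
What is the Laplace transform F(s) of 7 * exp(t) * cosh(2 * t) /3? 7 * (s - 1) /(3 * ((s - 1) ^2 - 4) ) 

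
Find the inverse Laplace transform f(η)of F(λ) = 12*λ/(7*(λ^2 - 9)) 12*cosh(3*η)/7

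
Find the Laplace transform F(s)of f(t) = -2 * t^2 -4/s^3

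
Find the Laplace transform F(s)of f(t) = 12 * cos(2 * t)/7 12 * s/(7 * (s^2 + 4))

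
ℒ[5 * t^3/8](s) 15/(4 * s^4)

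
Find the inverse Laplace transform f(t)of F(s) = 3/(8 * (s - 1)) 3 * exp(t)/8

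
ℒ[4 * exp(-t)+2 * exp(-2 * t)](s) 4/(s+1)+2/(s+2)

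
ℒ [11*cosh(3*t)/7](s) 11*s/(7*(s^2 - 9))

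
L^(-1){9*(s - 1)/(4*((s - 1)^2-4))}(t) 9*exp(t)*cosh(2*t)/4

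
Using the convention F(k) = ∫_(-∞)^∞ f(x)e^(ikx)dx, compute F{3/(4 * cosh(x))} 3 * pi/(4 * cosh(pi * k/2))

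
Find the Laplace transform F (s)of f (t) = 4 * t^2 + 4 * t 8/s^3 + 4/s^2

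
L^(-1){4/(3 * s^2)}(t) 4 * t/3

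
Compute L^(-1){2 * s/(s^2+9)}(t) 2 * cos(3 * t)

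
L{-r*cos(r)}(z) (1 - z^2)/(z^2 + 1)^2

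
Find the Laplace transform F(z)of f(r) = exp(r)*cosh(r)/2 (z - 1)/(2*z*(z - 2))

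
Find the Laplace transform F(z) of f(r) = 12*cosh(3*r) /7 12*z/(7*(z^2 - 9) ) 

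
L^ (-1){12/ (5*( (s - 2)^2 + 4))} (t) 6*exp (2*t)*sin (2*t)/5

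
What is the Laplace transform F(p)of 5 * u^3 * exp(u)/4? 15/(2 * (p - 1)^4)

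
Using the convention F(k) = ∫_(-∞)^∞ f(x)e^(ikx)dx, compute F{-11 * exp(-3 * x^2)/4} -11 * sqrt(3) * sqrt(pi) * exp(-k^2/12)/12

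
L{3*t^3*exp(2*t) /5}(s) 18/(5*(s - 2) ^4) 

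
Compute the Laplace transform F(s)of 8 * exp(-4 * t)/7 8/(7 * (s + 4))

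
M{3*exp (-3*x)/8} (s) 3^ (1 - s)*gamma (s)/8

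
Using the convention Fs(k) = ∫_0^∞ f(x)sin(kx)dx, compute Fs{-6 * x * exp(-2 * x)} -24 * k/(k^2 + 4)^2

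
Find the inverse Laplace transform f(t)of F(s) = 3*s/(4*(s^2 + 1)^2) 3*t*sin(t)/8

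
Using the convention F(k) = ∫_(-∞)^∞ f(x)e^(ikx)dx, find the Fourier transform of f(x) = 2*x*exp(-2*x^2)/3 sqrt(2)*I*sqrt(pi)*k*exp(-k^2/8)/12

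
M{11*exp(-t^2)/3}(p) 11*gamma(p/2)/6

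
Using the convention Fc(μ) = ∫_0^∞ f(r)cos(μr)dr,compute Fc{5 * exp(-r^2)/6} 5 * sqrt(pi) * exp(-μ^2/4)/12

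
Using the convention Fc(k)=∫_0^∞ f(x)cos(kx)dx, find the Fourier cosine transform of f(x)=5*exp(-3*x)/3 5/(k^2 + 9)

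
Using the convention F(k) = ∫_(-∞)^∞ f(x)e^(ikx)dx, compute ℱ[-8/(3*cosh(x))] -8*pi/(3*cosh(pi*k/2))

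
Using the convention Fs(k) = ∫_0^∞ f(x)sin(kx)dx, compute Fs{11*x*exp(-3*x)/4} 33*k/(2*(k^2 + 9)^2)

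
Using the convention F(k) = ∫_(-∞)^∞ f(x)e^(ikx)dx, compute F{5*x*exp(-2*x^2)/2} 5*sqrt(2)*I*sqrt(pi)*k*exp(-k^2/8)/16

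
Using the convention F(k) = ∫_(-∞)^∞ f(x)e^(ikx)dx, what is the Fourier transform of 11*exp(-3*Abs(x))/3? 22/(k^2 + 9)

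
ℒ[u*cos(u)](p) (p^2 - 1) /(p^2 + 1) ^2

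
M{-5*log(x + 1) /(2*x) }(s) 5*pi*csc(pi*s) /(2*(s - 1) ) 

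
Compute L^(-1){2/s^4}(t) t^3/3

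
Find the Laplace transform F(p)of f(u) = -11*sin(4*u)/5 -44/(5*p^2 + 80)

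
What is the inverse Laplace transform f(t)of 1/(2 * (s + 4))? exp(-4 * t)/2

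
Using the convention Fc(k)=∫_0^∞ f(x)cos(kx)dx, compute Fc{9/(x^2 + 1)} 9*pi*exp(-k)/2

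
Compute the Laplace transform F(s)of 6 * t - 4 6/s^2 - 4/s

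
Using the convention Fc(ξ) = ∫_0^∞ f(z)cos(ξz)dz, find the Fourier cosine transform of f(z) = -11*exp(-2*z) -22/(ξ^2 + 4)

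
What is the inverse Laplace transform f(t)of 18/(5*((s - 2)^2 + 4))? 9*exp(2*t)*sin(2*t)/5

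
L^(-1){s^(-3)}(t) t^2/2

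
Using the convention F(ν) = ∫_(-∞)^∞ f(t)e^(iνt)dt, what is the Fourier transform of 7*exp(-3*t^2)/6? 7*sqrt(3)*sqrt(pi)*exp(-ν^2/12)/18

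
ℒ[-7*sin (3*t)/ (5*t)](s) -7*atan (3/s)/5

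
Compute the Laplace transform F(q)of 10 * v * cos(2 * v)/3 10 * (q^2 - 4)/(3 * (q^2 + 4)^2)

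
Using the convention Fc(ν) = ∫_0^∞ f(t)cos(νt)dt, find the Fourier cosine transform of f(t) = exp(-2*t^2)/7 sqrt(2)*sqrt(pi)*exp(-ν^2/8)/28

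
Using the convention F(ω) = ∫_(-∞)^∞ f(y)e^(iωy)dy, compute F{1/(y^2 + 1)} pi * exp(-Abs(ω))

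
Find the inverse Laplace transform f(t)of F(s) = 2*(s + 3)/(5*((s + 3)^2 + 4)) 2*exp(-3*t)*cos(2*t)/5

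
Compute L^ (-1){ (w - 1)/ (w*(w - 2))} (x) exp (x)*cosh (x)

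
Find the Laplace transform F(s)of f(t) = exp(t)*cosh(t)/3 (s - 1)/(3*s*(s - 2))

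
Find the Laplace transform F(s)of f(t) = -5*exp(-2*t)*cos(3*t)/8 5*(-s - 2)/(8*((s + 2)^2 + 9))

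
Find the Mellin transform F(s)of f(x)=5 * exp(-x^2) 5 * gamma(s/2)/2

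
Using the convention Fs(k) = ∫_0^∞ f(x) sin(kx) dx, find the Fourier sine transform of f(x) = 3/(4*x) 3*pi/8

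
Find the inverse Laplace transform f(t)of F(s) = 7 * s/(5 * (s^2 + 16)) 7 * cos(4 * t)/5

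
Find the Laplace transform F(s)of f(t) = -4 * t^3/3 -8/s^4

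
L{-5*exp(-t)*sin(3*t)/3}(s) -5/((s + 1)^2 + 9)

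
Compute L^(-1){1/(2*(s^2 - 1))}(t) sinh(t)/2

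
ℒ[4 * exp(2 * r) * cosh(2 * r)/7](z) 4 * (z - 2)/(7 * z * (z - 4))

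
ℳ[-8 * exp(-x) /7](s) -8 * gamma(s) /7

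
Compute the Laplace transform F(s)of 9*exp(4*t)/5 9/(5*(s - 4))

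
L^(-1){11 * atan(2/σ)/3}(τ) 11 * sin(2 * τ)/(3 * τ)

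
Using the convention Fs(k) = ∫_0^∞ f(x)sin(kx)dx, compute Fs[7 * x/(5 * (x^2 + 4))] 7 * pi * exp(-2 * k)/10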